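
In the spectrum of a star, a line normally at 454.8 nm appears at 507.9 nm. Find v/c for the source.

0.110

λ'/λ₀ = 1.1168 > 1 (redshift), so the source is receding.
λ'/λ₀ = √((1 + β)/(1 − β)) for a receding source ⇒ β = (r² − 1)/(r² + 1) with r = λ'/λ₀.
β = (1.2471 − 1)/(1.2471 + 1) ≈ 0.110.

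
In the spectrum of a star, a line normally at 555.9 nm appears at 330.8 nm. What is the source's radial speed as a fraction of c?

0.477c

λ'/λ₀ = 0.5951 < 1 (blueshift), so the source is approaching.
λ'/λ₀ = √((1 − β)/(1 + β)) for an approaching source ⇒ β = (1 − r²)/(1 + r²) with r = λ'/λ₀.
β = (1 − 0.3541)/(1 + 0.3541) ≈ 0.477.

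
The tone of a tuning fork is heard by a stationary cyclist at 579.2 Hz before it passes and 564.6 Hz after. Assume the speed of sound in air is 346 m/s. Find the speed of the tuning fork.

f₁/f₂ = (v + v_s)/(v − v_s), so v_s = v · (f₁ − f₂)/(f₁ + f₂).
v_s = 346 × (579.2 − 564.6)/(579.2 + 564.6) = 346 × 14.6/1143.8 ≈ 4.4 m/s.

4.4 m/s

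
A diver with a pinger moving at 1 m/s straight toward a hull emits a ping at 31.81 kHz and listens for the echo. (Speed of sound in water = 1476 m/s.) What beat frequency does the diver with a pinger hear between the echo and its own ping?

43.1 Hz

The hull receives the sound from a moving source: f₁ = f₀ · v/(v − v_e) = 31.81 × 1476/1475 ≈ 31.8316 kHz.
On the return leg the diver with a pinger is a moving observer: f₂ = f₁ · (v + v_e)/v = 31.8316 × 1477/1476 ≈ 31.8531 kHz.
Beat against the emitted tone (with f₀ = 31810 Hz): |f₂ − f₀| = 2v_e·f₀/(v − v_e) = 2 × 1 × 31810/1475 ≈ 43.1 Hz.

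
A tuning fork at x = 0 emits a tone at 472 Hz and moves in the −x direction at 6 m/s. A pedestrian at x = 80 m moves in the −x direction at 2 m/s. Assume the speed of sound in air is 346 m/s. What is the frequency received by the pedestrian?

The observer lies on the +x side, so the source is heading away from the observer and the observer is heading toward the source.
General Doppler shift: f' = f · (v + v_o)/(v + v_s).
f' = 472 × (346 + 2)/(346 + 6) = 472 × 348/352 ≈ 467 Hz.

467 Hz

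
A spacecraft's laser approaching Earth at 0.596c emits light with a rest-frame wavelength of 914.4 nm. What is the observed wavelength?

460.1 nm

Relativistic Doppler for wavelength: λ' = λ₀ · √((1 − β)/(1 + β)).
λ' = 914.4 × √(0.4040/1.5960) = 914.4 × 0.50312 ≈ 460.1 nm.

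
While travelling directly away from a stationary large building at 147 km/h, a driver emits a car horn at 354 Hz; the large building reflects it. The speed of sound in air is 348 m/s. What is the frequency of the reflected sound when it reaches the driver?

147 km/h = 40.83 m/s.
The large building receives the sound from a moving source: f₁ = f₀ · v/(v + v_e) = 354 × 348/388.83 ≈ 317 Hz.
On the return leg the driver is a moving observer: f₂ = f₁ · (v − v_e)/v = 317 × 307.17/348 ≈ 280 Hz.

280 Hz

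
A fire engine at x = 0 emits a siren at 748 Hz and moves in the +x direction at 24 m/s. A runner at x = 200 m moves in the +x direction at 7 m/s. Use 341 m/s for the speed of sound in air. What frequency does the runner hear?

The observer lies on the +x side, so the source is heading toward the observer and the observer is heading away from the source.
With source approaching and observer receding, f' = f · (v − v_o)/(v − v_s).
f' = 748 × (341 − 7)/(341 − 24) = 748 × 334/317 ≈ 788 Hz.

788 Hz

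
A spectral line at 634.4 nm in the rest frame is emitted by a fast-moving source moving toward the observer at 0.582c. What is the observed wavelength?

Relativistic Doppler for wavelength: λ' = λ₀ · √((1 − β)/(1 + β)).
λ' = 634.4 × √(0.4180/1.5820) = 634.4 × 0.51403 ≈ 326.1 nm.

326.1 nm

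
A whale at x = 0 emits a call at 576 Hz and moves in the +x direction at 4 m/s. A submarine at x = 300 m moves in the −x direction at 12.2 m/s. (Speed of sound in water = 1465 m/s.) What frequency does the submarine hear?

The observer lies on the +x side, so the source is heading toward the observer and the observer is heading toward the source.
With source approaching and observer approaching, f' = f · (v + v_o)/(v − v_s).
f' = 576 × (1465 + 12.2)/(1465 − 4) = 576 × 1477.2/1461 ≈ 582 Hz.

582 Hz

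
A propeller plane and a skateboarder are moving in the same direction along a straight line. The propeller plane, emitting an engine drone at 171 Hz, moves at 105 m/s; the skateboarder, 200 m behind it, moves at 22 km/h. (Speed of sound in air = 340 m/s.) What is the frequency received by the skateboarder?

22 km/h = 6.111 m/s.
The skateboarder is behind, so the propeller plane is moving away from it while the skateboarder is moving toward the propeller plane.
With source receding and observer approaching, f' = f · (v + v_o)/(v + v_s).
f' = 171 × (340 + 6.111)/(340 + 105) = 171 × 346.11/445 ≈ 133 Hz.

133 Hz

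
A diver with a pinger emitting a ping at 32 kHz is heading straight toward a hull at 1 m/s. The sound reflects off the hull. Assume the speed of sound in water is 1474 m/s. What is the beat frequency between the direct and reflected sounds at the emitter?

43.4 Hz

The hull receives the sound from a moving source: f₁ = f₀ · v/(v − v_e) = 32 × 1474/1473 ≈ 32.0217 kHz.
On the return leg the diver with a pinger is a moving observer: f₂ = f₁ · (v + v_e)/v = 32.0217 × 1475/1474 ≈ 32.0434 kHz.
Equivalently f₂ = f₀ · (v + v_e)/(v − v_e).
Beat against the emitted tone (with f₀ = 32000 Hz): |f₂ − f₀| = 2v_e·f₀/(v − v_e) = 2 × 1 × 32000/1473 ≈ 43.4 Hz.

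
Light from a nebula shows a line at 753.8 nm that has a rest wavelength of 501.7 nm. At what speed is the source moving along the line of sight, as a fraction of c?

0.386c

λ'/λ₀ = 1.5025 > 1 (redshift), so the source is receding.
λ'/λ₀ = √((1 + β)/(1 − β)) for a receding source ⇒ β = (r² − 1)/(r² + 1) with r = λ'/λ₀.
β = (2.2575 − 1)/(2.2575 + 1) ≈ 0.386.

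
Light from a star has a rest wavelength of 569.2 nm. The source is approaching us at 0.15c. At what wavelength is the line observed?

489.4 nm

Relativistic Doppler for wavelength: λ' = λ₀ · √((1 − β)/(1 + β)).
λ' = 569.2 × √(0.8500/1.1500) = 569.2 × 0.85973 ≈ 489.4 nm.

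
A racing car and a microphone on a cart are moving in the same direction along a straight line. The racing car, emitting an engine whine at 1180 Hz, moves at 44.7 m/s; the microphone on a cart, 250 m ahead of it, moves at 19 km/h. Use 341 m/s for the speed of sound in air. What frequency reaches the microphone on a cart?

19 km/h = 5.278 m/s.
The microphone on a cart is ahead, so the racing car is moving toward it while the microphone on a cart is moving away from the racing car.
General Doppler shift: f' = f · (v − v_o)/(v − v_s).
f' = 1180 × (341 − 5.278)/(341 − 44.7) = 1180 × 335.72/296.3 ≈ 1337 Hz.

1337 Hz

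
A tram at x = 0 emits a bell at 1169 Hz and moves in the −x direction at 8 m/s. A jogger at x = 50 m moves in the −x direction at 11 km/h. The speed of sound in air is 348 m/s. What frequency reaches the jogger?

1153 Hz

11 km/h = 3.056 m/s.
The observer lies on the +x side, so the source is heading away from the observer and the observer is heading toward the source.
With source receding and observer approaching, f' = f · (v + v_o)/(v + v_s).
f' = 1169 × (348 + 3.056)/(348 + 8) = 1169 × 351.06/356 ≈ 1153 Hz.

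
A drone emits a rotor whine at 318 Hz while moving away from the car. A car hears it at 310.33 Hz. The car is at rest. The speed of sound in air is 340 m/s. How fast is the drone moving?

8.4 m/s

f' = f · v/(v + v_s) ⇒ v_s = v · |1 − f/f'|.
v_s = 340 × |1 − 318/310.33| = 340 × 0.02472 ≈ 8.4 m/s.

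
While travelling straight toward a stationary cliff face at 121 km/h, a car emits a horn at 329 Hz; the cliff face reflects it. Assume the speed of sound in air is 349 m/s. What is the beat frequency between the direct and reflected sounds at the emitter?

70 Hz

121 km/h = 33.61 m/s.
The cliff face receives the sound from a moving source: f₁ = f₀ · v/(v − v_e) = 329 × 349/315.39 ≈ 364.1 Hz.
On the return leg the car is a moving observer: f₂ = f₁ · (v + v_e)/v = 364.1 × 382.61/349 ≈ 399.1 Hz.
Beat against the emitted tone: |f₂ − f₀| = 2v_e·f₀/(v − v_e) = 2 × 33.61 × 329/315.39 ≈ 70 Hz.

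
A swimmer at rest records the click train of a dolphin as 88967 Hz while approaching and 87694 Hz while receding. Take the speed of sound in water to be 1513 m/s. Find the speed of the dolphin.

10.9 m/s

f₁/f₂ = (v + v_s)/(v − v_s), so v_s = v · (f₁ − f₂)/(f₁ + f₂).
v_s = 1513 × (88967 − 87694)/(88967 + 87694) = 1513 × 1273/176661 ≈ 10.9 m/s.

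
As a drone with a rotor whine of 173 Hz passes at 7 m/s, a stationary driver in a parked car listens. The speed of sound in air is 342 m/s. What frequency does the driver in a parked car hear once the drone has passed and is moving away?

Receding: f₂ = f · v/(v + v_s) = 173 × 342/349 ≈ 170 Hz.

170 Hz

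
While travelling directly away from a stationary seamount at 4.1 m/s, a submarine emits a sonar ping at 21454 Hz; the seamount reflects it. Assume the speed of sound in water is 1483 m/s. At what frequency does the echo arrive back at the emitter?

The seamount receives the sound from a moving source: f₁ = f₀ · v/(v + v_e) = 21454 × 1483/1487.1 ≈ 21395 Hz.
On the return leg the submarine is a moving observer: f₂ = f₁ · (v − v_e)/v = 21395 × 1478.9/1483 ≈ 21336 Hz.

21336 Hz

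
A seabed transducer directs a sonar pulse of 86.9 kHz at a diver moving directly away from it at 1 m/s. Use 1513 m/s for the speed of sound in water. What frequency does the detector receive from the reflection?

The diver first receives the wave as a moving observer: f₁ = f₀ · (v − u)/v = 86.9 × (1513 − 1)/1513 ≈ 86.8 kHz.
The reflection then acts as a moving source: f₂ = f₁ · v/(v + u) ≈ 86.8 kHz.
Equivalently f₂ = f₀ · (v − u)/(v + u).

86.8 kHz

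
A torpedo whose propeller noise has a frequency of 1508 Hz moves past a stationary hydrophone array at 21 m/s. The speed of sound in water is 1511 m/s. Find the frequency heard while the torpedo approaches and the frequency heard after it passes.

1529 Hz approaching; 1487 Hz receding

Approaching: f₁ = f · v/(v − v_s) = 1508 × 1511/1490 ≈ 1529 Hz.
Receding: f₂ = f · v/(v + v_s) = 1508 × 1511/1532 ≈ 1487 Hz.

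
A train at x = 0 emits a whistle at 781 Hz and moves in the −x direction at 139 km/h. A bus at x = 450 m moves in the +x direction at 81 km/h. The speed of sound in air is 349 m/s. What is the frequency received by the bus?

658 Hz

139 km/h = 38.61 m/s; 81 km/h = 22.5 m/s.
The observer lies on the +x side, so the source is heading away from the observer and the observer is heading away from the source.
General Doppler shift: f' = f · (v − v_o)/(v + v_s).
f' = 781 × (349 − 22.5)/(349 + 38.61) = 781 × 326.5/387.61 ≈ 658 Hz.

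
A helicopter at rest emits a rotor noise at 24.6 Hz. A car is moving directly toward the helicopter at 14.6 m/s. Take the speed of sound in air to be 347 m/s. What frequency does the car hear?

Only the observer moves, toward the source, so f' = f · (v + v_o)/v.
f' = 24.6 × (347 + 14.6)/347 = 24.6 × 361.6/347 ≈ 25.6 Hz.

25.6 Hz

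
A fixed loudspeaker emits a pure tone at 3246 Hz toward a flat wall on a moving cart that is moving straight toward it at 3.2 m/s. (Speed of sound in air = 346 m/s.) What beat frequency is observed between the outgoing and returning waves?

61 Hz

The flat wall on a moving cart first receives the wave as a moving observer: f₁ = f₀ · (v + u)/v = 3246 × (346 + 3.2)/346 ≈ 3276.0 Hz.
On reflection it acts as a source moving toward the stationary detector: f₂ = f₁ · v/(v − u) = 3276.0 × 346/342.8 ≈ 3306.6 Hz.
Beat frequency: |f₂ − f₀| = 2u·f₀/(v − u) = 2 × 3.2 × 3246/342.8 ≈ 61 Hz.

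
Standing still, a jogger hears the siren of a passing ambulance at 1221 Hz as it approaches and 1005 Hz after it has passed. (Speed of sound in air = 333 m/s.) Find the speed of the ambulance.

32 m/s

f₁/f₂ = (v + v_s)/(v − v_s), so v_s = v · (f₁ − f₂)/(f₁ + f₂).
v_s = 333 × (1221 − 1005)/(1221 + 1005) = 333 × 216/2226 ≈ 32 m/s.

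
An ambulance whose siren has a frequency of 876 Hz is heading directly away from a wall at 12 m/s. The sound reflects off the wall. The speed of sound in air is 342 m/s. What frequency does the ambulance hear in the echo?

The wall receives the sound from a moving source: f₁ = f₀ · v/(v + v_e) = 876 × 342/354 ≈ 846 Hz.
On the return leg the ambulance is a moving observer: f₂ = f₁ · (v − v_e)/v = 846 × 330/342 ≈ 817 Hz.

817 Hz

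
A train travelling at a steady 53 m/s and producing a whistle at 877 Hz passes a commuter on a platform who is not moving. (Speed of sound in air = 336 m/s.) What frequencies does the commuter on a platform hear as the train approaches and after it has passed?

1041 Hz approaching; 758 Hz receding

Approaching: f₁ = f · v/(v − v_s) = 877 × 336/283 ≈ 1041 Hz.
Receding: f₂ = f · v/(v + v_s) = 877 × 336/389 ≈ 758 Hz.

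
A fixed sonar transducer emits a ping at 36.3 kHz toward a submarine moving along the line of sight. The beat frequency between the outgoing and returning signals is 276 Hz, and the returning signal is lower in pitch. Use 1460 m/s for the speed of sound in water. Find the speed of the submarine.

5.6 m/s

Double Doppler shift off a moving reflector: f₂ = f₀ · (v + u)/(v − u) (u > 0 toward emitter).
Returning signal is lower, so f₂ = f₀ − Δf = 36300 − 276 = 36024 Hz.
Rearranging, u = v · (f₂ − f₀)/(f₂ + f₀) = 1460 × -276/72324 ≈ -5.6 m/s.
So the submarine is moving at 5.6 m/s away from the emitter.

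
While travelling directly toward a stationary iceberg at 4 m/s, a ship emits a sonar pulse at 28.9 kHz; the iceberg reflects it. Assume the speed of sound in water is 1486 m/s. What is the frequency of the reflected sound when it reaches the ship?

The iceberg receives the sound from a moving source: f₁ = f₀ · v/(v − v_e) = 28.9 × 1486/1482 ≈ 29.0 kHz.
On the return leg the ship is a moving observer: f₂ = f₁ · (v + v_e)/v = 29.0 × 1490/1486 ≈ 29.1 kHz.
Equivalently f₂ = f₀ · (v + v_e)/(v − v_e).

29.1 kHz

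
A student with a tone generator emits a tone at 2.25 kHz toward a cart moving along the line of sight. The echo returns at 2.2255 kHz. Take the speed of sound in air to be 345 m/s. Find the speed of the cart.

1.89 m/s

Double Doppler shift off a moving reflector: f₂ = f₀ · (v + u)/(v − u) (u > 0 toward emitter).
Rearranging, u = v · (f₂ − f₀)/(f₂ + f₀) = 345 × -0.0245/4.4755 ≈ -1.89 m/s.
So the cart is moving at 1.89 m/s away from the emitter.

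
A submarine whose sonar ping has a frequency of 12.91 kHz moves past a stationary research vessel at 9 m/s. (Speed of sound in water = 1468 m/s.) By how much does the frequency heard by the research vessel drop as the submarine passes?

0.158 kHz

Approaching: f₁ = f · v/(v − v_s) = 12.91 × 1468/1459 ≈ 12.990 kHz.
Receding: f₂ = f · v/(v + v_s) = 12.91 × 1468/1477 ≈ 12.831 kHz.
Drop: f₁ − f₂ = 2f·v·v_s/(v² − v_s²) = 2 × 12.91 × 1468 × 9/(1468² − 9²) ≈ 0.158 kHz.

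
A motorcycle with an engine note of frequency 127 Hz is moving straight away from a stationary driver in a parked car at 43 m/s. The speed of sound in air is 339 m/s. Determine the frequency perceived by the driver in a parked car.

113 Hz

With the source moving away from a stationary observer, f' = f · v/(v + v_s).
f' = 127 × 339/(339 + 43) = 127 × 339/382 ≈ 113 Hz.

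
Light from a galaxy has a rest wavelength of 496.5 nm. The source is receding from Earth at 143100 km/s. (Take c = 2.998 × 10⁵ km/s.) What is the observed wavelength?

834.7 nm

β = v/c = 143100/299800 = 0.4773.
Relativistic Doppler for wavelength: λ' = λ₀ · √((1 + β)/(1 − β)).
λ' = 496.5 × √(1.4773/0.5227) = 496.5 × 1.68120 ≈ 834.7 nm.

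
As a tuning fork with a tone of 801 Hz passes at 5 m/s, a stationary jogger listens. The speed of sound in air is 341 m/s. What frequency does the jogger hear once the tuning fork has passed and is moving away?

789 Hz

Receding: f₂ = f · v/(v + v_s) = 801 × 341/346 ≈ 789 Hz.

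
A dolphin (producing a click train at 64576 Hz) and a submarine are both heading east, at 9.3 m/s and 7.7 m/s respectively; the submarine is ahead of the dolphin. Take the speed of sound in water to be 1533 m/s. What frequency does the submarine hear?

64644 Hz

The submarine is ahead, so the dolphin is moving toward it while the submarine is moving away from the dolphin.
General Doppler shift: f' = f · (v − v_o)/(v − v_s).
f' = 64576 × (1533 − 7.7)/(1533 − 9.3) = 64576 × 1525.3/1523.7 ≈ 64644 Hz.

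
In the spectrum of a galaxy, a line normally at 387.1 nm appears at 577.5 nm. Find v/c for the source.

0.380c

λ'/λ₀ = 1.4919 > 1 (redshift), so the source is receding.
λ'/λ₀ = √((1 + β)/(1 − β)) for a receding source ⇒ β = (r² − 1)/(r² + 1) with r = λ'/λ₀.
β = (2.2257 − 1)/(2.2257 + 1) ≈ 0.380.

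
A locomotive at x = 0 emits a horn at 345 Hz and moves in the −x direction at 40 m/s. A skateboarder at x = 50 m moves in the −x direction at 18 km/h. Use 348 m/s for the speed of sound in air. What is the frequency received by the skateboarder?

314 Hz

18 km/h = 5 m/s.
The observer lies on the +x side, so the source is heading away from the observer and the observer is heading toward the source.
General Doppler shift: f' = f · (v + v_o)/(v + v_s).
f' = 345 × (348 + 5)/(348 + 40) = 345 × 353/388 ≈ 314 Hz.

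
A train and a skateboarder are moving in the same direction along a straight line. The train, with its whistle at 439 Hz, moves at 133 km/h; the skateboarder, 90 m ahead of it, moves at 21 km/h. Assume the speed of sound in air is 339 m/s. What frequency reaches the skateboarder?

133 km/h = 36.94 m/s; 21 km/h = 5.833 m/s.
The skateboarder is ahead, so the train is moving toward it while the skateboarder is moving away from the train.
Both move, so f' = f · (v − v_o)/(v − v_s).
f' = 439 × (339 − 5.833)/(339 − 36.94) = 439 × 333.17/302.06 ≈ 484 Hz.

484 Hz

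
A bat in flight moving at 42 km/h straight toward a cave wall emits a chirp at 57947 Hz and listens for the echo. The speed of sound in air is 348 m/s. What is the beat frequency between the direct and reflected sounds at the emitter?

42 km/h = 11.67 m/s.
The cave wall receives the sound from a moving source: f₁ = f₀ · v/(v − v_e) = 57947 × 348/336.33 ≈ 59957 Hz.
On the return leg the bat in flight is a moving observer: f₂ = f₁ · (v + v_e)/v = 59957 × 359.67/348 ≈ 61967 Hz.
Equivalently f₂ = f₀ · (v + v_e)/(v − v_e).
Beat against the emitted tone: |f₂ − f₀| = 2v_e·f₀/(v − v_e) = 2 × 11.67 × 57947/336.33 ≈ 4020 Hz.

4020 Hz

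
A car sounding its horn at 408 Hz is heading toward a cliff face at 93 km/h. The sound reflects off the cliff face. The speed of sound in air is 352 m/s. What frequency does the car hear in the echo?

93 km/h = 25.83 m/s.
The cliff face receives the sound from a moving source: f₁ = f₀ · v/(v − v_e) = 408 × 352/326.17 ≈ 440 Hz.
On the return leg the car is a moving observer: f₂ = f₁ · (v + v_e)/v = 440 × 377.83/352 ≈ 473 Hz.

473 Hz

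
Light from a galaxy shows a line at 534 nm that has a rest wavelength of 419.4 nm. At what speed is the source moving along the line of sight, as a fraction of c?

0.237

λ'/λ₀ = 1.2732 > 1 (redshift), so the source is receding.
λ'/λ₀ = √((1 + β)/(1 − β)) for a receding source ⇒ β = (r² − 1)/(r² + 1) with r = λ'/λ₀.
β = (1.6212 − 1)/(1.6212 + 1) ≈ 0.237.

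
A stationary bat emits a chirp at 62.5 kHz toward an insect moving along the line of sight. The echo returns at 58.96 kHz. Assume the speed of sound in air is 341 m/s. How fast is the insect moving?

9.9 m/s

Double Doppler shift off a moving reflector: f₂ = f₀ · (v + u)/(v − u) (u > 0 toward emitter).
Rearranging, u = v · (f₂ − f₀)/(f₂ + f₀) = 341 × -3.54/121.46 ≈ -9.9 m/s.
So the insect is moving at 9.9 m/s away from the emitter.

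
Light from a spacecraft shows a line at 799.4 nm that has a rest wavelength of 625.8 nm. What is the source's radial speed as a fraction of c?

0.240c

λ'/λ₀ = 1.2774 > 1 (redshift), so the source is receding.
λ'/λ₀ = √((1 + β)/(1 − β)) for a receding source ⇒ β = (r² − 1)/(r² + 1) with r = λ'/λ₀.
β = (1.6318 − 1)/(1.6318 + 1) ≈ 0.240.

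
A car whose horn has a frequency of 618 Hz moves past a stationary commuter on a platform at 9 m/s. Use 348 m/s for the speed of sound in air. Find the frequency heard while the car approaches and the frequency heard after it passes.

Approaching: f₁ = f · v/(v − v_s) = 618 × 348/339 ≈ 634 Hz.
Receding: f₂ = f · v/(v + v_s) = 618 × 348/357 ≈ 602 Hz.

634 Hz approaching; 602 Hz receding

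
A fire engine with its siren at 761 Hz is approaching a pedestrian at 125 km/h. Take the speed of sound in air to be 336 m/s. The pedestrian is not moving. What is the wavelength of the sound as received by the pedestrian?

39.6 cm

125 km/h = 34.72 m/s.
Only the source moves, toward the listener, so f' = f · v/(v − v_s).
f' = 761 × 336/(336 − 34.72) ≈ 849 Hz.
λ' = v/f' = 336/848.705 ≈ 39.6 cm.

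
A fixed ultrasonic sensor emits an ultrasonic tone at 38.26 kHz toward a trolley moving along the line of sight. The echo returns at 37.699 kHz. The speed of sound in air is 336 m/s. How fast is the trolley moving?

Double Doppler shift off a moving reflector: f₂ = f₀ · (v + u)/(v − u) (u > 0 toward emitter).
Rearranging, u = v · (f₂ − f₀)/(f₂ + f₀) = 336 × -0.561/75.959 ≈ -2.48 m/s.
So the trolley is moving at 2.48 m/s away from the emitter.

2.48 m/s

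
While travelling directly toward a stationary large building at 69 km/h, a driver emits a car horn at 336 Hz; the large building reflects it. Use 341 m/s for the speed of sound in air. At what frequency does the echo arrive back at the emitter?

376 Hz

69 km/h = 19.17 m/s.
The large building receives the sound from a moving source: f₁ = f₀ · v/(v − v_e) = 336 × 341/321.83 ≈ 356 Hz.
On the return leg the driver is a moving observer: f₂ = f₁ · (v + v_e)/v = 356 × 360.17/341 ≈ 376 Hz.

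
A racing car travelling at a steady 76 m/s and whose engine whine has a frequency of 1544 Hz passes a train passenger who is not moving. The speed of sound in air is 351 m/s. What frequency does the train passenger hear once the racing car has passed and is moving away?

Receding: f₂ = f · v/(v + v_s) = 1544 × 351/427 ≈ 1269 Hz.

1269 Hz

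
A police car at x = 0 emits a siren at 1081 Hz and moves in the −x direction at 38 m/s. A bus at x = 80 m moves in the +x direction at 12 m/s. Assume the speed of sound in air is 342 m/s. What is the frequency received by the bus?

939 Hz

The observer lies on the +x side, so the source is heading away from the observer and the observer is heading away from the source.
Both move, so f' = f · (v − v_o)/(v + v_s).
f' = 1081 × (342 − 12)/(342 + 38) = 1081 × 330/380 ≈ 939 Hz.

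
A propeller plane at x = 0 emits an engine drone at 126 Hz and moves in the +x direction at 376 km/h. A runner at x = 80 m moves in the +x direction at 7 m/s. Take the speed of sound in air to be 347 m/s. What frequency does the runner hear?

177 Hz

376 km/h = 104.4 m/s.
The observer lies on the +x side, so the source is heading toward the observer and the observer is heading away from the source.
With source approaching and observer receding, f' = f · (v − v_o)/(v − v_s).
f' = 126 × (347 − 7)/(347 − 104.4) = 126 × 340/242.56 ≈ 177 Hz.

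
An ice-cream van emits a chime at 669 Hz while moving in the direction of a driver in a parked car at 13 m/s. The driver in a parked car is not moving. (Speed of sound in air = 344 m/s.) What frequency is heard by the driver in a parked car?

695 Hz

Moving source, stationary observer: f' = f · v/(v − v_s) since the source is approaching.
f' = 669 × 344/(344 − 13) = 669 × 344/331 ≈ 695 Hz.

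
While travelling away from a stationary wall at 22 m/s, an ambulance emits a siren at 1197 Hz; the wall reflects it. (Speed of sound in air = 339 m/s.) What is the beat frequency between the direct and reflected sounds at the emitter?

The wall receives the sound from a moving source: f₁ = f₀ · v/(v + v_e) = 1197 × 339/361 ≈ 1124.1 Hz.
On the return leg the ambulance is a moving observer: f₂ = f₁ · (v − v_e)/v = 1124.1 × 317/339 ≈ 1051.1 Hz.
Beat against the emitted tone: |f₂ − f₀| = 2v_e·f₀/(v + v_e) = 2 × 22 × 1197/361 ≈ 146 Hz.

146 Hz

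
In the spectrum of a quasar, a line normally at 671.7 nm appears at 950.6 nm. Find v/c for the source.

λ'/λ₀ = 1.4152 > 1 (redshift), so the source is receding.
λ'/λ₀ = √((1 + β)/(1 − β)) for a receding source ⇒ β = (r² − 1)/(r² + 1) with r = λ'/λ₀.
β = (2.0028 − 1)/(2.0028 + 1) ≈ 0.334.

0.334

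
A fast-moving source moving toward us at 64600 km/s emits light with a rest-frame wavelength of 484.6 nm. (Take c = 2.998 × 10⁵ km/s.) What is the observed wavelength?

389.3 nm

β = v/c = 64600/299800 = 0.2155.
Relativistic Doppler for wavelength: λ' = λ₀ · √((1 − β)/(1 + β)).
λ' = 484.6 × √(0.7845/1.2155) = 484.6 × 0.80340 ≈ 389.3 nm.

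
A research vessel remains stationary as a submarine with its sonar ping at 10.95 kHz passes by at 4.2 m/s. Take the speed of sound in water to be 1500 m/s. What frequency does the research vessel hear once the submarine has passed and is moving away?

Receding: f₂ = f · v/(v + v_s) = 10.95 × 1500/1504.2 ≈ 10.92 kHz.

10.92 kHz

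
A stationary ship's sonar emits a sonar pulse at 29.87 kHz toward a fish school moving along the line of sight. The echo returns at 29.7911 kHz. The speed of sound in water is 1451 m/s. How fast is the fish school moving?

1.92 m/s

Double Doppler shift off a moving reflector: f₂ = f₀ · (v + u)/(v − u) (u > 0 toward emitter).
Rearranging, u = v · (f₂ − f₀)/(f₂ + f₀) = 1451 × -0.0789/59.6611 ≈ -1.92 m/s.
So the fish school is moving at 1.92 m/s away from the emitter.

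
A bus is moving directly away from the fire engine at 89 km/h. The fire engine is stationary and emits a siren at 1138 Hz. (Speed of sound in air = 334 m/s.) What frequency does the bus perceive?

1054 Hz

89 km/h = 24.72 m/s.
Only the observer moves, away from the source, so f' = f · (v − v_o)/v.
f' = 1138 × (334 − 24.72)/334 = 1138 × 309.28/334 ≈ 1054 Hz.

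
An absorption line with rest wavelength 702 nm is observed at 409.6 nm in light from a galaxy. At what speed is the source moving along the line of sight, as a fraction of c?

λ'/λ₀ = 0.5835 < 1 (blueshift), so the source is approaching.
λ'/λ₀ = √((1 − β)/(1 + β)) for an approaching source ⇒ β = (1 − r²)/(1 + r²) with r = λ'/λ₀.
β = (1 − 0.3404)/(1 + 0.3404) ≈ 0.492.

0.492c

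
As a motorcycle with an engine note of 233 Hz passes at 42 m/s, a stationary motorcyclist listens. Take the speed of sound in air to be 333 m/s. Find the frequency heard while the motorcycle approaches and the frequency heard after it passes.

Approaching: f₁ = f · v/(v − v_s) = 233 × 333/291 ≈ 267 Hz.
Receding: f₂ = f · v/(v + v_s) = 233 × 333/375 ≈ 207 Hz.

267 Hz approaching; 207 Hz receding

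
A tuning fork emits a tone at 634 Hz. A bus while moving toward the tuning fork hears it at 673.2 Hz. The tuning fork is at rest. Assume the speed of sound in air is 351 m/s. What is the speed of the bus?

21.7 m/s

f' = f · (v + v_o)/v ⇒ v_o = v · |f'/f − 1|.
v_o = 351 × |673.2/634 − 1| = 351 × 0.06183 ≈ 21.7 m/s.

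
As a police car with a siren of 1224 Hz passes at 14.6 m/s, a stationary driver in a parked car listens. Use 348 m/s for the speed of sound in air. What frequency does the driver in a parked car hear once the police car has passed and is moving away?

1175 Hz

Receding: f₂ = f · v/(v + v_s) = 1224 × 348/362.6 ≈ 1175 Hz.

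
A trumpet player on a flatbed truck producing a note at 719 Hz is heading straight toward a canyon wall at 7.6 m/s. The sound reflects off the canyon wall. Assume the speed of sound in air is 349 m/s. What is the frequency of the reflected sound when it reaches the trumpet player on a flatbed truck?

751 Hz

The canyon wall receives the sound from a moving source: f₁ = f₀ · v/(v − v_e) = 719 × 349/341.4 ≈ 735 Hz.
On the return leg the trumpet player on a flatbed truck is a moving observer: f₂ = f₁ · (v + v_e)/v = 735 × 356.6/349 ≈ 751 Hz.
Equivalently f₂ = f₀ · (v + v_e)/(v − v_e).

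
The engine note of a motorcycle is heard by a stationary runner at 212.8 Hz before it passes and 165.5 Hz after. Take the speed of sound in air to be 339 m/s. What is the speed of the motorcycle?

42 m/s

f₁/f₂ = (v + v_s)/(v − v_s), so v_s = v · (f₁ − f₂)/(f₁ + f₂).
v_s = 339 × (212.8 − 165.5)/(212.8 + 165.5) = 339 × 47.3/378.3 ≈ 42 m/s.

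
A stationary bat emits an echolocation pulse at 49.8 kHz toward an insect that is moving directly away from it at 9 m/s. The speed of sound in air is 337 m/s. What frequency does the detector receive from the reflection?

The insect first receives the wave as a moving observer: f₁ = f₀ · (v − u)/v = 49.8 × (337 − 9)/337 ≈ 48.5 kHz.
The reflection then acts as a moving source: f₂ = f₁ · v/(v + u) ≈ 47.2 kHz.

47.2 kHz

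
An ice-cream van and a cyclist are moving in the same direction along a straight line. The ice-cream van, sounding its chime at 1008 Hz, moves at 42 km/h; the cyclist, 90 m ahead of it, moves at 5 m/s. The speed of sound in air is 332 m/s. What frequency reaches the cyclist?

1029 Hz

42 km/h = 11.67 m/s.
The cyclist is ahead, so the ice-cream van is moving toward it while the cyclist is moving away from the ice-cream van.
With source approaching and observer receding, f' = f · (v − v_o)/(v − v_s).
f' = 1008 × (332 − 5)/(332 − 11.67) = 1008 × 327/320.33 ≈ 1029 Hz.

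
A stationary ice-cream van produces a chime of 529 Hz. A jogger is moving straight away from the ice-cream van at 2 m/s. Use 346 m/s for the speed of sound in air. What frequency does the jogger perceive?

526 Hz

Moving observer, stationary source: f' = f · (v − v_o)/v.
f' = 529 × (346 − 2)/346 = 529 × 344/346 ≈ 526 Hz.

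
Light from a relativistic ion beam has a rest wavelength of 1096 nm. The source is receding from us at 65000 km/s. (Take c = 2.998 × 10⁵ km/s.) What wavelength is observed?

β = v/c = 65000/299800 = 0.2168.
Relativistic Doppler for wavelength: λ' = λ₀ · √((1 + β)/(1 − β)).
λ' = 1096 × √(1.2168/0.7832) = 1096 × 1.24646 ≈ 1366.1 nm.

1366.1 nm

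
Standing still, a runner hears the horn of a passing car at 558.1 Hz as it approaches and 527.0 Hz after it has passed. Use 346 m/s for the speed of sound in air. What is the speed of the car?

9.9 m/s

f₁/f₂ = (v + v_s)/(v − v_s), so v_s = v · (f₁ − f₂)/(f₁ + f₂).
v_s = 346 × (558.1 − 527.0)/(558.1 + 527.0) = 346 × 31.1/1085.1 ≈ 9.9 m/s.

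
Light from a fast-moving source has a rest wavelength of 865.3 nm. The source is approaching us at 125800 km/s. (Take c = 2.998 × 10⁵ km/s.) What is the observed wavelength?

553.3 nm

β = v/c = 125800/299800 = 0.4196.
Relativistic Doppler for wavelength: λ' = λ₀ · √((1 − β)/(1 + β)).
λ' = 865.3 × √(0.5804/1.4196) = 865.3 × 0.63940 ≈ 553.3 nm.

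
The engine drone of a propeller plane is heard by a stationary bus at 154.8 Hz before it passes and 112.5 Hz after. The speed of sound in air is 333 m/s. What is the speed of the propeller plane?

f₁/f₂ = (v + v_s)/(v − v_s), so v_s = v · (f₁ − f₂)/(f₁ + f₂).
v_s = 333 × (154.8 − 112.5)/(154.8 + 112.5) = 333 × 42.3/267.3 ≈ 53 m/s.

53 m/s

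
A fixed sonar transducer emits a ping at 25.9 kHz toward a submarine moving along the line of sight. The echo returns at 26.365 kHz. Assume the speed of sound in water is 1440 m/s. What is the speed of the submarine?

Double Doppler shift off a moving reflector: f₂ = f₀ · (v + u)/(v − u) (u > 0 toward emitter).
Rearranging, u = v · (f₂ − f₀)/(f₂ + f₀) = 1440 × 0.465/52.265 ≈ 12.8 m/s.
So the submarine is moving at 12.8 m/s toward the emitter.

12.8 m/s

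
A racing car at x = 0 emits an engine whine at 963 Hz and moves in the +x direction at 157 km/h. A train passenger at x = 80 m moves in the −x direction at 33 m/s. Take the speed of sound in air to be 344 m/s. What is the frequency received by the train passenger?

1209 Hz

157 km/h = 43.61 m/s.
The observer lies on the +x side, so the source is heading toward the observer and the observer is heading toward the source.
Both move, so f' = f · (v + v_o)/(v − v_s).
f' = 963 × (344 + 33)/(344 − 43.61) = 963 × 377/300.39 ≈ 1209 Hz.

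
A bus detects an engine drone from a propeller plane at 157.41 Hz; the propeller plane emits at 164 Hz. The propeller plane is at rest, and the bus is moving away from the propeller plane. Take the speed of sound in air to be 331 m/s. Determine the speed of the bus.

13.3 m/s

f' = f · (v − v_o)/v ⇒ v_o = v · |f'/f − 1|.
v_o = 331 × |157.41/164 − 1| = 331 × 0.04018 ≈ 13.3 m/s.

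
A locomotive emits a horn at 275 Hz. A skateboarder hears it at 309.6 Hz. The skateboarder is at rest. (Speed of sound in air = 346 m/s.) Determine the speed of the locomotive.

f' > f, so the locomotive is approaching.
f' = f · v/(v − v_s) ⇒ v_s = v · |1 − f/f'|.
v_s = 346 × |1 − 275/309.6| = 346 × 0.1118 ≈ 39 m/s.

39 m/s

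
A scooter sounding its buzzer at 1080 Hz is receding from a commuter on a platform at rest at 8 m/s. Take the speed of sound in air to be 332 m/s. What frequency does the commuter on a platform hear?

With the source moving away from a stationary observer, f' = f · v/(v + v_s).
f' = 1080 × 332/(332 + 8) = 1080 × 332/340 ≈ 1055 Hz.

1055 Hz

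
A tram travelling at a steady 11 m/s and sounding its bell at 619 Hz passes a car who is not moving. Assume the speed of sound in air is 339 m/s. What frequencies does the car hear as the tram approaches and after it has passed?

640 Hz approaching; 600 Hz receding

Approaching: f₁ = f · v/(v − v_s) = 619 × 339/328 ≈ 640 Hz.
Receding: f₂ = f · v/(v + v_s) = 619 × 339/350 ≈ 600 Hz.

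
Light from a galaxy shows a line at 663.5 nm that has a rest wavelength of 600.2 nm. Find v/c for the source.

0.100c

λ'/λ₀ = 1.1055 > 1 (redshift), so the source is receding.
λ'/λ₀ = √((1 + β)/(1 − β)) for a receding source ⇒ β = (r² − 1)/(r² + 1) with r = λ'/λ₀.
β = (1.2221 − 1)/(1.2221 + 1) ≈ 0.100.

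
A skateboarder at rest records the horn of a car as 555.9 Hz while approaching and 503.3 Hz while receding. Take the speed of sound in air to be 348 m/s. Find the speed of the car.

f₁/f₂ = (v + v_s)/(v − v_s), so v_s = v · (f₁ − f₂)/(f₁ + f₂).
v_s = 348 × (555.9 − 503.3)/(555.9 + 503.3) = 348 × 52.6/1059.2 ≈ 17.3 m/s.

17.3 m/s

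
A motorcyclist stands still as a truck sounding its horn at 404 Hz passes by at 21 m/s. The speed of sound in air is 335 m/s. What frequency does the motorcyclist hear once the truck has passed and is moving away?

380 Hz

Receding: f₂ = f · v/(v + v_s) = 404 × 335/356 ≈ 380 Hz.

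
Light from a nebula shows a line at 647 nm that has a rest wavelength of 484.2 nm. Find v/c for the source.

λ'/λ₀ = 1.3362 > 1 (redshift), so the source is receding.
λ'/λ₀ = √((1 + β)/(1 − β)) for a receding source ⇒ β = (r² − 1)/(r² + 1) with r = λ'/λ₀.
β = (1.7855 − 1)/(1.7855 + 1) ≈ 0.282.

0.282c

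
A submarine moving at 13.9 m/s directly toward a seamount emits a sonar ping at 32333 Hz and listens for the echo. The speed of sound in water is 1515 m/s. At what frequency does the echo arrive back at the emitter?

32932 Hz

The seamount receives the sound from a moving source: f₁ = f₀ · v/(v − v_e) = 32333 × 1515/1501.1 ≈ 32632 Hz.
On the return leg the submarine is a moving observer: f₂ = f₁ · (v + v_e)/v = 32632 × 1528.9/1515 ≈ 32932 Hz.
Equivalently f₂ = f₀ · (v + v_e)/(v − v_e).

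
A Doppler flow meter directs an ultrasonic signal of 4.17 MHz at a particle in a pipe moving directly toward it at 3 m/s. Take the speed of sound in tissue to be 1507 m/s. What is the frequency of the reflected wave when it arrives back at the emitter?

At the particle in a pipe (a moving observer), f₁ = f₀ · (v + u)/v = 4.17 × 1510/1507 ≈ 4.178 MHz.
The reflection then acts as a moving source: f₂ = f₁ · v/(v − u) ≈ 4.187 MHz.

4.187 MHz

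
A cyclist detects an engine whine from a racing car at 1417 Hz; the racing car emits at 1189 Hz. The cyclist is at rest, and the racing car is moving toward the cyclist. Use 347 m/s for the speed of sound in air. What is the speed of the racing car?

f' = f · v/(v − v_s) ⇒ v_s = v · |1 − f/f'|.
v_s = 347 × |1 − 1189/1417| = 347 × 0.1609 ≈ 56 m/s.

56 m/s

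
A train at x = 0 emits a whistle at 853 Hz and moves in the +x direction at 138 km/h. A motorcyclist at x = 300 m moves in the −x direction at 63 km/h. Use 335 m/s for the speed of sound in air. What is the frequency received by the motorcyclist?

1014 Hz

138 km/h = 38.33 m/s; 63 km/h = 17.5 m/s.
The observer lies on the +x side, so the source is heading toward the observer and the observer is heading toward the source.
With source approaching and observer approaching, f' = f · (v + v_o)/(v − v_s).
f' = 853 × (335 + 17.5)/(335 − 38.33) = 853 × 352.5/296.67 ≈ 1014 Hz.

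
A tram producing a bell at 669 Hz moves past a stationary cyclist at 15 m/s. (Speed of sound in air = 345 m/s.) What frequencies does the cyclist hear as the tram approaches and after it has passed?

Approaching: f₁ = f · v/(v − v_s) = 669 × 345/330 ≈ 699 Hz.
Receding: f₂ = f · v/(v + v_s) = 669 × 345/360 ≈ 641 Hz.

699 Hz approaching; 641 Hz receding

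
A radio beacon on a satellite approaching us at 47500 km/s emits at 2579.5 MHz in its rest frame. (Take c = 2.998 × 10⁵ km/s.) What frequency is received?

β = v/c = 47500/299800 = 0.1584.
Relativistic Doppler for frequency: f' = f₀ · √((1 + β)/(1 − β)).
f' = 2579.5 × √(1.1584/0.8416) = 2579.5 × 1.17326 ≈ 3026.4 MHz.

3026.4 MHz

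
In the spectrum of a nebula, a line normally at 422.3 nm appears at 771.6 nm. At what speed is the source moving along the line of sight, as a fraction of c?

0.539c

λ'/λ₀ = 1.8271 > 1 (redshift), so the source is receding.
λ'/λ₀ = √((1 + β)/(1 − β)) for a receding source ⇒ β = (r² − 1)/(r² + 1) with r = λ'/λ₀.
β = (3.3384 − 1)/(3.3384 + 1) ≈ 0.539.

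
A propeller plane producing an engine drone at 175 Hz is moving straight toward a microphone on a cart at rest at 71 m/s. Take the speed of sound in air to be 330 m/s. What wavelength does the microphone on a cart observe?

Only the source moves, toward the listener, so f' = f · v/(v − v_s).
f' = 175 × 330/(330 − 71) ≈ 223 Hz.
λ' = v/f' = 330/222.973 ≈ 1.48 m.

1.48 m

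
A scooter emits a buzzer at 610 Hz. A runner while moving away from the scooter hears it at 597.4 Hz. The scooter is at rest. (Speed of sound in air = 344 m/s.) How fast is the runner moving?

f' = f · (v − v_o)/v ⇒ v_o = v · |f'/f − 1|.
v_o = 344 × |597.4/610 − 1| = 344 × 0.02066 ≈ 7.1 m/s.

7.1 m/s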